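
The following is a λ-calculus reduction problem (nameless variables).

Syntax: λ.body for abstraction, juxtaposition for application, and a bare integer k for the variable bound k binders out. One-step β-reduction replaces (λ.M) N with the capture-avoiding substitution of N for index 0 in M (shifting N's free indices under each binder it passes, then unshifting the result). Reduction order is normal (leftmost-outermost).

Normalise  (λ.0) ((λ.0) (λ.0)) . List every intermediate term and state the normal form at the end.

  start: (λ.0) ((λ.0) (λ.0))
  step 1: (λ.0) (λ.0)
  step 2: λ.0

Answer: normal form = λ.0  (in 2 steps)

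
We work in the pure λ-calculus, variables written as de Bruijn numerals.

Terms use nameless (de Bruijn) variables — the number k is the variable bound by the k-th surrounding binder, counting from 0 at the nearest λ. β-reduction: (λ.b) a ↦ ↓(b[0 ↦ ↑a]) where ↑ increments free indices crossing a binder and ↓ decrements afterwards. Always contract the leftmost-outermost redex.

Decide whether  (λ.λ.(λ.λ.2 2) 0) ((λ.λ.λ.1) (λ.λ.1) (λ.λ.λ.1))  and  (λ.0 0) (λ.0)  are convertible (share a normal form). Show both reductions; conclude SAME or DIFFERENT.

Answer: DIFFERENT — A ⇓ λ.λ.1 1, B ⇓ λ.0

Working:
Term A:
  start: (λ.λ.(λ.λ.2 2) 0) ((λ.λ.λ.1) (λ.λ.1) (λ.λ.λ.1))
  →1  λ.(λ.λ.2 2) 0
  →2  λ.λ.1 1

Term B:
  start: (λ.0 0) (λ.0)
  →1  (λ.0) (λ.0)
  →2  λ.0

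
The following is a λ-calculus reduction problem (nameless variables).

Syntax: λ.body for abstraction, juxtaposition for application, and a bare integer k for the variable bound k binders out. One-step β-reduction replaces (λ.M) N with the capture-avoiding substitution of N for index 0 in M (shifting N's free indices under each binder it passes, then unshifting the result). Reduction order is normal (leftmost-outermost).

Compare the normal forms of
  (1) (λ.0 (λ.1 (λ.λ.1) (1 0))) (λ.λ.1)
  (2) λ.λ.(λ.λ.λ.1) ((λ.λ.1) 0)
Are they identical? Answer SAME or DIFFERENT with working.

Answer: SAME — A ⇓ λ.λ.λ.λ.1, B ⇓ λ.λ.λ.λ.1

Reduction:
Term A:
  start: (λ.0 (λ.1 (λ.λ.1) (1 0))) (λ.λ.1)
  step 1: (λ.λ.1) (λ.(λ.λ.1) (λ.λ.1) ((λ.λ.1) 0))
  step 2: λ.λ.(λ.λ.1) (λ.λ.1) ((λ.λ.1) 0)
  step 3: λ.λ.(λ.λ.λ.1) ((λ.λ.1) 0)
  step 4: λ.λ.λ.λ.1

Term B:
  start: λ.λ.(λ.λ.λ.1) ((λ.λ.1) 0)
  step 1: λ.λ.λ.λ.1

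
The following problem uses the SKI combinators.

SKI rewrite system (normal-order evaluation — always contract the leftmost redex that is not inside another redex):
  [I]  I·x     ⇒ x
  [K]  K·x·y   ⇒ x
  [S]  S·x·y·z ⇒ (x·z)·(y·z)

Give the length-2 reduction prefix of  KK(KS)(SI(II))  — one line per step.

Answer: after 2 steps: K(SII)

Working:
  start: KK(KS)(SI(II))
  step 1: K(SI(II))
  step 2: K(SII)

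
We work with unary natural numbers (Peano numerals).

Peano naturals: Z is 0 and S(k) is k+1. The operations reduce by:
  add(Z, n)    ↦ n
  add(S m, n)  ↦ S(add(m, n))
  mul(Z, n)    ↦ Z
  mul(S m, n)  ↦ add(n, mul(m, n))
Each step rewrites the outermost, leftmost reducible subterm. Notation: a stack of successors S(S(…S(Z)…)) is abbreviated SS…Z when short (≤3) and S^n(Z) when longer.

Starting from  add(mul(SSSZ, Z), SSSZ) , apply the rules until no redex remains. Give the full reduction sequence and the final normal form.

Answer: normal form = SSSZ  (in 8 steps)

Working:
  start: add(mul(SSSZ, Z), SSSZ)
  →1  add(add(Z, mul(SSZ, Z)), SSSZ)
  →2  add(mul(SSZ, Z), SSSZ)
  →3  add(add(Z, mul(SZ, Z)), SSSZ)
  →4  add(mul(SZ, Z), SSSZ)
  →5  add(add(Z, mul(Z, Z)), SSSZ)
  →6  add(mul(Z, Z), SSSZ)
  →7  add(Z, SSSZ)
  →8  SSSZ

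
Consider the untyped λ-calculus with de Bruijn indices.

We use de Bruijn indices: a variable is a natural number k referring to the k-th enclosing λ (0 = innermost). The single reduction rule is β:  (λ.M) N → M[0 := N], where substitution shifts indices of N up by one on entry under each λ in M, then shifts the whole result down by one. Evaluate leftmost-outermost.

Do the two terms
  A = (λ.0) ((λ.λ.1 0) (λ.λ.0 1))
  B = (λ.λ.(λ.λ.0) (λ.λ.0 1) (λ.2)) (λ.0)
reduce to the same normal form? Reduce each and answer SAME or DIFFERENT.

Term A:
  start: (λ.0) ((λ.λ.1 0) (λ.λ.0 1))
  →1  (λ.λ.1 0) (λ.λ.0 1)
  →2  λ.(λ.λ.0 1) 0
  →3  λ.λ.0 1

Term B:
  start: (λ.λ.(λ.λ.0) (λ.λ.0 1) (λ.2)) (λ.0)
  →1  λ.(λ.λ.0) (λ.λ.0 1) (λ.λ.0)
  →2  λ.(λ.0) (λ.λ.0)
  →3  λ.λ.λ.0

Answer: DIFFERENT — A ⇓ λ.λ.0 1, B ⇓ λ.λ.λ.0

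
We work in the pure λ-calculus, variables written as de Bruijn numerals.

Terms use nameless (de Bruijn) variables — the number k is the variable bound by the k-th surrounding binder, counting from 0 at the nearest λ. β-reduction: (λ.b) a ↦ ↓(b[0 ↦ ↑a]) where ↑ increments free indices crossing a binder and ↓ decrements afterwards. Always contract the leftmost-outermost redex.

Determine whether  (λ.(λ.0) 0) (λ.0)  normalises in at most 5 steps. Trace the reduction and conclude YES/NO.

  start: (λ.(λ.0) 0) (λ.0)
  step 1: (λ.0) (λ.0)
  step 2: λ.0

Answer: YES — reaches normal form λ.0 in 2 ≤ 5 steps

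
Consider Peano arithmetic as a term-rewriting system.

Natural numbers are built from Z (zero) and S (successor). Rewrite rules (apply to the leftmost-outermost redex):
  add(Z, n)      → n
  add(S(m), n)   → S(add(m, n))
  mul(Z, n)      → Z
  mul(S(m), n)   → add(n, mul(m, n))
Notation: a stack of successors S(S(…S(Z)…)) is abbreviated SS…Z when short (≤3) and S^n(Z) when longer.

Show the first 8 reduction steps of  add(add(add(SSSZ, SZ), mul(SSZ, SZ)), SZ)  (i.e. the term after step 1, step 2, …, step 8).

  start: add(add(add(SSSZ, SZ), mul(SSZ, SZ)), SZ)
  [1] add(add(S(add(SSZ, SZ)), mul(SSZ, SZ)), SZ)
  [2] add(S(add(add(SSZ, SZ), mul(SSZ, SZ))), SZ)
  [3] S(add(add(add(SSZ, SZ), mul(SSZ, SZ)), SZ))
  [4] S(add(add(S(add(SZ, SZ)), mul(SSZ, SZ)), SZ))
  [5] S(add(S(add(add(SZ, SZ), mul(SSZ, SZ))), SZ))
  [6] S(S(add(add(add(SZ, SZ), mul(SSZ, SZ)), SZ)))
  [7] S(S(add(add(S(add(Z, SZ)), mul(SSZ, SZ)), SZ)))
  [8] S(S(add(S(add(add(Z, SZ), mul(SSZ, SZ))), SZ)))

Answer: after 8 steps: S(S(add(S(add(add(Z, SZ), mul(SSZ, SZ))), SZ)))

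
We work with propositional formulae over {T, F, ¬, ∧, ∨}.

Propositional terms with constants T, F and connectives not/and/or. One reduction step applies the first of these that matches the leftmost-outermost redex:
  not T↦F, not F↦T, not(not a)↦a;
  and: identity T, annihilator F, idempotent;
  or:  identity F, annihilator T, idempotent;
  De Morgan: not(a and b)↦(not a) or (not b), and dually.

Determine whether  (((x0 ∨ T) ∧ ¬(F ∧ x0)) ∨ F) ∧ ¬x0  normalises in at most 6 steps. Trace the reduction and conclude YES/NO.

  start: (((x0 ∨ T) ∧ ¬(F ∧ x0)) ∨ F) ∧ ¬x0
  step 1: ((x0 ∨ T) ∧ ¬(F ∧ x0)) ∧ ¬x0
  step 2: (T ∧ ¬(F ∧ x0)) ∧ ¬x0
  step 3: ¬(F ∧ x0) ∧ ¬x0
  step 4: (¬F ∨ ¬x0) ∧ ¬x0
  step 5: (T ∨ ¬x0) ∧ ¬x0
  step 6: T ∧ ¬x0

Answer: NO — after 6 steps the term is T ∧ ¬x0, not yet normal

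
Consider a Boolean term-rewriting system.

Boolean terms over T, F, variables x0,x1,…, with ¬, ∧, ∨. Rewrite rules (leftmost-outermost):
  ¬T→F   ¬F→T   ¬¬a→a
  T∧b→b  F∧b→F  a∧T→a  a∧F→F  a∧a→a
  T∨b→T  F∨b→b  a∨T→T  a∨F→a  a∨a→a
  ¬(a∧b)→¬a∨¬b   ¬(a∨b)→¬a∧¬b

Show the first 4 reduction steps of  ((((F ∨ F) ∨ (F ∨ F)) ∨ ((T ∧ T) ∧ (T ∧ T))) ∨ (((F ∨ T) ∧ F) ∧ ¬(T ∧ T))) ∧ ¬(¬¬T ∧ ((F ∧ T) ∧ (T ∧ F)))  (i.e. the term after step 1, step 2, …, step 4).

Answer: after 4 steps: ((T ∧ T) ∨ (((F ∨ T) ∧ F) ∧ ¬(T ∧ T))) ∧ ¬(¬¬T ∧ ((F ∧ T) ∧ (T ∧ F)))

Reduction:
  start: ((((F ∨ F) ∨ (F ∨ F)) ∨ ((T ∧ T) ∧ (T ∧ T))) ∨ (((F ∨ T) ∧ F) ∧ ¬(T ∧ T))) ∧ ¬(¬¬T ∧ ((F ∧ T) ∧ (T ∧ F)))
  [1] (((F ∨ F) ∨ ((T ∧ T) ∧ (T ∧ T))) ∨ (((F ∨ T) ∧ F) ∧ ¬(T ∧ T))) ∧ ¬(¬¬T ∧ ((F ∧ T) ∧ (T ∧ F)))
  [2] ((F ∨ ((T ∧ T) ∧ (T ∧ T))) ∨ (((F ∨ T) ∧ F) ∧ ¬(T ∧ T))) ∧ ¬(¬¬T ∧ ((F ∧ T) ∧ (T ∧ F)))
  [3] (((T ∧ T) ∧ (T ∧ T)) ∨ (((F ∨ T) ∧ F) ∧ ¬(T ∧ T))) ∧ ¬(¬¬T ∧ ((F ∧ T) ∧ (T ∧ F)))
  [4] ((T ∧ T) ∨ (((F ∨ T) ∧ F) ∧ ¬(T ∧ T))) ∧ ¬(¬¬T ∧ ((F ∧ T) ∧ (T ∧ F)))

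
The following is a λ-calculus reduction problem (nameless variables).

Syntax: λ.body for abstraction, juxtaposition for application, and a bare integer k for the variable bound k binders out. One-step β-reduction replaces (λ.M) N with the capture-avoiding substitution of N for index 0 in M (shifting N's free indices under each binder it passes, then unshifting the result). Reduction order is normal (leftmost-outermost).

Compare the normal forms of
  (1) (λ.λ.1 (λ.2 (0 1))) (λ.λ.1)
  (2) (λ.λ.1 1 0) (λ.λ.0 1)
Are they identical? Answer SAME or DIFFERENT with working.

Answer: DIFFERENT — A ⇓ λ.λ.λ.λ.1 3, B ⇓ λ.0 (λ.λ.0 1)

Reduction:
Term A:
  start: (λ.λ.1 (λ.2 (0 1))) (λ.λ.1)
  →1  λ.(λ.λ.1) (λ.(λ.λ.1) (0 1))
  →2  λ.λ.λ.(λ.λ.1) (0 2)
  →3  λ.λ.λ.λ.1 3

Term B:
  start: (λ.λ.1 1 0) (λ.λ.0 1)
  →1  λ.(λ.λ.0 1) (λ.λ.0 1) 0
  →2  λ.(λ.0 (λ.λ.0 1)) 0
  →3  λ.0 (λ.λ.0 1)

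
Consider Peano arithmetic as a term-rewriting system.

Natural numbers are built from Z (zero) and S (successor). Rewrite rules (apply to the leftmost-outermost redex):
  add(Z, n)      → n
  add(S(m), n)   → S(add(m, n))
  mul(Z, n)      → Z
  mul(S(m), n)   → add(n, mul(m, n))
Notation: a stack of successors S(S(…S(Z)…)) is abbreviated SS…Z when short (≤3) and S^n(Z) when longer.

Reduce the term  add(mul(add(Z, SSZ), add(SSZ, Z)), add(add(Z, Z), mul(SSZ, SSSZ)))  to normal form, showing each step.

Answer: normal form = S^10(Z)  (in 34 steps)

Derivation:
  start: add(mul(add(Z, SSZ), add(SSZ, Z)), add(add(Z, Z), mul(SSZ, SSSZ)))
  step 1: add(mul(SSZ, add(SSZ, Z)), add(add(Z, Z), mul(SSZ, SSSZ)))
  step 2: add(add(add(SSZ, Z), mul(SZ, add(SSZ, Z))), add(add(Z, Z), mul(SSZ, SSSZ)))
  step 3: add(add(S(add(SZ, Z)), mul(SZ, add(SSZ, Z))), add(add(Z, Z), mul(SSZ, SSSZ)))
  step 4: add(S(add(add(SZ, Z), mul(SZ, add(SSZ, Z)))), add(add(Z, Z), mul(SSZ, SSSZ)))
  step 5: S(add(add(add(SZ, Z), mul(SZ, add(SSZ, Z))), add(add(Z, Z), mul(SSZ, SSSZ))))
  step 6: S(add(add(S(add(Z, Z)), mul(SZ, add(SSZ, Z))), add(add(Z, Z), mul(SSZ, SSSZ))))
  step 7: S(add(S(add(add(Z, Z), mul(SZ, add(SSZ, Z)))), add(add(Z, Z), mul(SSZ, SSSZ))))
  step 8: S(S(add(add(add(Z, Z), mul(SZ, add(SSZ, Z))), add(add(Z, Z), mul(SSZ, SSSZ)))))
  step 9: S(S(add(add(Z, mul(SZ, add(SSZ, Z))), add(add(Z, Z), mul(SSZ, SSSZ)))))
  step 10: S(S(add(mul(SZ, add(SSZ, Z)), add(add(Z, Z), mul(SSZ, SSSZ)))))
  step 11: S(S(add(add(add(SSZ, Z), mul(Z, add(SSZ, Z))), add(add(Z, Z), mul(SSZ, SSSZ)))))
  step 12: S(S(add(add(S(add(SZ, Z)), mul(Z, add(SSZ, Z))), add(add(Z, Z), mul(SSZ, SSSZ)))))
  step 13: S(S(add(S(add(add(SZ, Z), mul(Z, add(SSZ, Z)))), add(add(Z, Z), mul(SSZ, SSSZ)))))
  step 14: S(S(S(add(add(add(SZ, Z), mul(Z, add(SSZ, Z))), add(add(Z, Z), mul(SSZ, SSSZ))))))
  step 15: S(S(S(add(add(S(add(Z, Z)), mul(Z, add(SSZ, Z))), add(add(Z, Z), mul(SSZ, SSSZ))))))
  step 16: S(S(S(add(S(add(add(Z, Z), mul(Z, add(SSZ, Z)))), add(add(Z, Z), mul(SSZ, SSSZ))))))
  step 17: S(S(S(S(add(add(add(Z, Z), mul(Z, add(SSZ, Z))), add(add(Z, Z), mul(SSZ, SSSZ)))))))
  step 18: S(S(S(S(add(add(Z, mul(Z, add(SSZ, Z))), add(add(Z, Z), mul(SSZ, SSSZ)))))))
  step 19: S(S(S(S(add(mul(Z, add(SSZ, Z)), add(add(Z, Z), mul(SSZ, SSSZ)))))))
  step 20: S(S(S(S(add(Z, add(add(Z, Z), mul(SSZ, SSSZ)))))))
  step 21: S(S(S(S(add(add(Z, Z), mul(SSZ, SSSZ))))))
  step 22: S(S(S(S(add(Z, mul(SSZ, SSSZ))))))
  step 23: S(S(S(S(mul(SSZ, SSSZ)))))
  step 24: S(S(S(S(add(SSSZ, mul(SZ, SSSZ))))))
  step 25: S(S(S(S(S(add(SSZ, mul(SZ, SSSZ)))))))
  step 26: S(S(S(S(S(S(add(SZ, mul(SZ, SSSZ))))))))
  step 27: S(S(S(S(S(S(S(add(Z, mul(SZ, SSSZ)))))))))
  step 28: S(S(S(S(S(S(S(mul(SZ, SSSZ))))))))
  step 29: S(S(S(S(S(S(S(add(SSSZ, mul(Z, SSSZ)))))))))
  step 30: S(S(S(S(S(S(S(S(add(SSZ, mul(Z, SSSZ))))))))))
  step 31: S(S(S(S(S(S(S(S(S(add(SZ, mul(Z, SSSZ)))))))))))
  step 32: S(S(S(S(S(S(S(S(S(S(add(Z, mul(Z, SSSZ))))))))))))
  step 33: S(S(S(S(S(S(S(S(S(S(mul(Z, SSSZ)))))))))))
  step 34: S^10(Z)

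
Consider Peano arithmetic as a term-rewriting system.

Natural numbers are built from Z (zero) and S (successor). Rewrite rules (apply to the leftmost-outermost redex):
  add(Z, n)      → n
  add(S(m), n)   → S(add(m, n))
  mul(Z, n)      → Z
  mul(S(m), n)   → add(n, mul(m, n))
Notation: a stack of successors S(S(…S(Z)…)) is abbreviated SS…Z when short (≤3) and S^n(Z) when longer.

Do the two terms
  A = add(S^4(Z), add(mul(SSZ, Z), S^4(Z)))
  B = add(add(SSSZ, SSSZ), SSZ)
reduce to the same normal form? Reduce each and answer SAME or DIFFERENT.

Answer: SAME — A ⇓ S^8(Z), B ⇓ S^8(Z)

Working:
Term A:
  start: add(S^4(Z), add(mul(SSZ, Z), S^4(Z)))
  →1  S(add(SSSZ, add(mul(SSZ, Z), S^4(Z))))
  →2  S(S(add(SSZ, add(mul(SSZ, Z), S^4(Z)))))
  →3  S(S(S(add(SZ, add(mul(SSZ, Z), S^4(Z))))))
  →4  S(S(S(S(add(Z, add(mul(SSZ, Z), S^4(Z)))))))
  →5  S(S(S(S(add(mul(SSZ, Z), S^4(Z))))))
  →6  S(S(S(S(add(add(Z, mul(SZ, Z)), S^4(Z))))))
  →7  S(S(S(S(add(mul(SZ, Z), S^4(Z))))))
  →8  S(S(S(S(add(add(Z, mul(Z, Z)), S^4(Z))))))
  →9  S(S(S(S(add(mul(Z, Z), S^4(Z))))))
  →10  S(S(S(S(add(Z, S^4(Z))))))
  →11  S^8(Z)

Term B:
  start: add(add(SSSZ, SSSZ), SSZ)
  →1  add(S(add(SSZ, SSSZ)), SSZ)
  →2  S(add(add(SSZ, SSSZ), SSZ))
  →3  S(add(S(add(SZ, SSSZ)), SSZ))
  →4  S(S(add(add(SZ, SSSZ), SSZ)))
  →5  S(S(add(S(add(Z, SSSZ)), SSZ)))
  →6  S(S(S(add(add(Z, SSSZ), SSZ))))
  →7  S(S(S(add(SSSZ, SSZ))))
  →8  S(S(S(S(add(SSZ, SSZ)))))
  →9  S(S(S(S(S(add(SZ, SSZ))))))
  →10  S(S(S(S(S(S(add(Z, SSZ)))))))
  →11  S^8(Z)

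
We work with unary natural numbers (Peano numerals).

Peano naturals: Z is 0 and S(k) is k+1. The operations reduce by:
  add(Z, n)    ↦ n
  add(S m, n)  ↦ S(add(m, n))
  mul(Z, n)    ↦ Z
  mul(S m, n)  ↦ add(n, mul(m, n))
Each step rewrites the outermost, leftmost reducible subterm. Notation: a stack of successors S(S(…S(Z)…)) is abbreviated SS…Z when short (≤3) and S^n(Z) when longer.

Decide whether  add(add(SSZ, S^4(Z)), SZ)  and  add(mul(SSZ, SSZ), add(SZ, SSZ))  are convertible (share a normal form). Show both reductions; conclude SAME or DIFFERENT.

Answer: SAME — A ⇓ S^7(Z), B ⇓ S^7(Z)

Reduction:
Term A:
  start: add(add(SSZ, S^4(Z)), SZ)
  →1  add(S(add(SZ, S^4(Z))), SZ)
  →2  S(add(add(SZ, S^4(Z)), SZ))
  →3  S(add(S(add(Z, S^4(Z))), SZ))
  →4  S(S(add(add(Z, S^4(Z)), SZ)))
  →5  S(S(add(S^4(Z), SZ)))
  →6  S(S(S(add(SSSZ, SZ))))
  →7  S(S(S(S(add(SSZ, SZ)))))
  →8  S(S(S(S(S(add(SZ, SZ))))))
  →9  S(S(S(S(S(S(add(Z, SZ)))))))
  →10  S^7(Z)

Term B:
  start: add(mul(SSZ, SSZ), add(SZ, SSZ))
  →1  add(add(SSZ, mul(SZ, SSZ)), add(SZ, SSZ))
  →2  add(S(add(SZ, mul(SZ, SSZ))), add(SZ, SSZ))
  →3  S(add(add(SZ, mul(SZ, SSZ)), add(SZ, SSZ)))
  →4  S(add(S(add(Z, mul(SZ, SSZ))), add(SZ, SSZ)))
  →5  S(S(add(add(Z, mul(SZ, SSZ)), add(SZ, SSZ))))
  →6  S(S(add(mul(SZ, SSZ), add(SZ, SSZ))))
  →7  S(S(add(add(SSZ, mul(Z, SSZ)), add(SZ, SSZ))))
  →8  S(S(add(S(add(SZ, mul(Z, SSZ))), add(SZ, SSZ))))
  →9  S(S(S(add(add(SZ, mul(Z, SSZ)), add(SZ, SSZ)))))
  →10  S(S(S(add(S(add(Z, mul(Z, SSZ))), add(SZ, SSZ)))))
  →11  S(S(S(S(add(add(Z, mul(Z, SSZ)), add(SZ, SSZ))))))
  →12  S(S(S(S(add(mul(Z, SSZ), add(SZ, SSZ))))))
  →13  S(S(S(S(add(Z, add(SZ, SSZ))))))
  →14  S(S(S(S(add(SZ, SSZ)))))
  →15  S(S(S(S(S(add(Z, SSZ))))))
  →16  S^7(Z)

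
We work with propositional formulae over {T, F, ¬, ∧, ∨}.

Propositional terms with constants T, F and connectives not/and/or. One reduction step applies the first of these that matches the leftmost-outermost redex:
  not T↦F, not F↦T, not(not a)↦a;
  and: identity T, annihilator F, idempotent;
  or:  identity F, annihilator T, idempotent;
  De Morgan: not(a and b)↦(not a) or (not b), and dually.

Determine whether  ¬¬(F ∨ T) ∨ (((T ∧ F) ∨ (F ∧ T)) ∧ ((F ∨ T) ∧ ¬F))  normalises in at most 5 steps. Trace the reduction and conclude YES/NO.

  start: ¬¬(F ∨ T) ∨ (((T ∧ F) ∨ (F ∧ T)) ∧ ((F ∨ T) ∧ ¬F))
  step 1: (F ∨ T) ∨ (((T ∧ F) ∨ (F ∧ T)) ∧ ((F ∨ T) ∧ ¬F))
  step 2: T ∨ (((T ∧ F) ∨ (F ∧ T)) ∧ ((F ∨ T) ∧ ¬F))
  step 3: T

Answer: YES — reaches normal form T in 3 ≤ 5 steps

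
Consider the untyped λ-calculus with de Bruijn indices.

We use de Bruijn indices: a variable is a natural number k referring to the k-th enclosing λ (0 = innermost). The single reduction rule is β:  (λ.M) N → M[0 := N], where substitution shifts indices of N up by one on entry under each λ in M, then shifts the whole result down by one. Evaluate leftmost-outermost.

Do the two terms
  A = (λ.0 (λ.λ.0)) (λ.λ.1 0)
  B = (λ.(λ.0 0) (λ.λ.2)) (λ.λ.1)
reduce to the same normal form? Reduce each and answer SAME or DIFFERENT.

Answer: DIFFERENT — A ⇓ λ.λ.0, B ⇓ λ.λ.λ.1

Reduction:
Term A:
  start: (λ.0 (λ.λ.0)) (λ.λ.1 0)
  step 1: (λ.λ.1 0) (λ.λ.0)
  step 2: λ.(λ.λ.0) 0
  step 3: λ.λ.0

Term B:
  start: (λ.(λ.0 0) (λ.λ.2)) (λ.λ.1)
  step 1: (λ.0 0) (λ.λ.λ.λ.1)
  step 2: (λ.λ.λ.λ.1) (λ.λ.λ.λ.1)
  step 3: λ.λ.λ.1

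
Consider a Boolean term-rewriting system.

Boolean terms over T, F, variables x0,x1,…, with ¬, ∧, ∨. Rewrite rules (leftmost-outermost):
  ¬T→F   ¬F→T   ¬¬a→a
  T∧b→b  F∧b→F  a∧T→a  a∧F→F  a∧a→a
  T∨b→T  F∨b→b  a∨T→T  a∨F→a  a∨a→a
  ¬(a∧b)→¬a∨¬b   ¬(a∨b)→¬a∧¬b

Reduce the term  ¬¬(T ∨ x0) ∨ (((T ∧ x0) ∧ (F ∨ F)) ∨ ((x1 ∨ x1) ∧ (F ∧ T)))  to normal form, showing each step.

Answer: normal form = T  (in 3 steps)

Derivation:
  start: ¬¬(T ∨ x0) ∨ (((T ∧ x0) ∧ (F ∨ F)) ∨ ((x1 ∨ x1) ∧ (F ∧ T)))
  step 1: (T ∨ x0) ∨ (((T ∧ x0) ∧ (F ∨ F)) ∨ ((x1 ∨ x1) ∧ (F ∧ T)))
  step 2: T ∨ (((T ∧ x0) ∧ (F ∨ F)) ∨ ((x1 ∨ x1) ∧ (F ∧ T)))
  step 3: T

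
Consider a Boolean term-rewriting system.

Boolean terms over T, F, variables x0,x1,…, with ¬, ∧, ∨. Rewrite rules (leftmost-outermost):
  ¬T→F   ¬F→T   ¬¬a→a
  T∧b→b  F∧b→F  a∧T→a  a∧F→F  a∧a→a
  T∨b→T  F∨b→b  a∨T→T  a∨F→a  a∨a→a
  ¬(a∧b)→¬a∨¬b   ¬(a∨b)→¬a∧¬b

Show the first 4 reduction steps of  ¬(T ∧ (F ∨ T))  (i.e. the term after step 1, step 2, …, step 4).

  start: ¬(T ∧ (F ∨ T))
  step 1: ¬T ∨ ¬(F ∨ T)
  step 2: F ∨ ¬(F ∨ T)
  step 3: ¬(F ∨ T)
  step 4: ¬F ∧ ¬T

Answer: after 4 steps: ¬F ∧ ¬T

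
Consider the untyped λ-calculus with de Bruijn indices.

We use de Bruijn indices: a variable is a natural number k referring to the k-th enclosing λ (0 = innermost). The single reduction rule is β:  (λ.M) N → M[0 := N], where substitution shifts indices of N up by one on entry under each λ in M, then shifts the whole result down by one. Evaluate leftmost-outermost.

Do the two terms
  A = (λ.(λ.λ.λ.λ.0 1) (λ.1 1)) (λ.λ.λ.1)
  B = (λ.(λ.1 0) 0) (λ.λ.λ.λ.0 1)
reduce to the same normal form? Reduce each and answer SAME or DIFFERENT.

Answer: SAME — A ⇓ λ.λ.λ.0 1, B ⇓ λ.λ.λ.0 1

Reduction:
Term A:
  start: (λ.(λ.λ.λ.λ.0 1) (λ.1 1)) (λ.λ.λ.1)
  →1  (λ.λ.λ.λ.0 1) (λ.(λ.λ.λ.1) (λ.λ.λ.1))
  →2  λ.λ.λ.0 1

Term B:
  start: (λ.(λ.1 0) 0) (λ.λ.λ.λ.0 1)
  →1  (λ.(λ.λ.λ.λ.0 1) 0) (λ.λ.λ.λ.0 1)
  →2  (λ.λ.λ.λ.0 1) (λ.λ.λ.λ.0 1)
  →3  λ.λ.λ.0 1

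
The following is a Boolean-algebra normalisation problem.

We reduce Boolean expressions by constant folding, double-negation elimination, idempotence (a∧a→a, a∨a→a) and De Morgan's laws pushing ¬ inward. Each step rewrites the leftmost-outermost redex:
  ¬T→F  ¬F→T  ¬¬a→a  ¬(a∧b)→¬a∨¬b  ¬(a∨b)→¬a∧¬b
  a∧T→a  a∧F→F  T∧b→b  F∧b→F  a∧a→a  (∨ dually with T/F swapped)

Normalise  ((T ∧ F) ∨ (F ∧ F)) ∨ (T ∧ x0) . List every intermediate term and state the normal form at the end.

  start: ((T ∧ F) ∨ (F ∧ F)) ∨ (T ∧ x0)
  [1] (F ∨ (F ∧ F)) ∨ (T ∧ x0)
  [2] (F ∧ F) ∨ (T ∧ x0)
  [3] F ∨ (T ∧ x0)
  [4] T ∧ x0
  [5] x0

Answer: normal form = x0  (in 5 steps)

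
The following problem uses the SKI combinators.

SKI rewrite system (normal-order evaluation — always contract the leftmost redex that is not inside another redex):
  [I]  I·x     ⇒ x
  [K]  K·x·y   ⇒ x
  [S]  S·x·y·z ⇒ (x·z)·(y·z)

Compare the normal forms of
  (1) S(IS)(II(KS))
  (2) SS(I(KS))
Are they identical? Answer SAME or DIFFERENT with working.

Term A:
  start: S(IS)(II(KS))
  →1  SS(II(KS))
  →2  SS(I(KS))
  →3  SS(KS)

Term B:
  start: SS(I(KS))
  →1  SS(KS)

Answer: SAME — A ⇓ SS(KS), B ⇓ SS(KS)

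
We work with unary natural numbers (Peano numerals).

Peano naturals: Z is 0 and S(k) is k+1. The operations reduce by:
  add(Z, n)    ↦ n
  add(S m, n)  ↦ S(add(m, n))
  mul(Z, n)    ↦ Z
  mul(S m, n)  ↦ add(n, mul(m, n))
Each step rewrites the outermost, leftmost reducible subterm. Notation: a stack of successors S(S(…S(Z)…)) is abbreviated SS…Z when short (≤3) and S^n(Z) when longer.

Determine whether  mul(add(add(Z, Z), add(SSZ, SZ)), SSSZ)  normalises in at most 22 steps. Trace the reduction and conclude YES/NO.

  start: mul(add(add(Z, Z), add(SSZ, SZ)), SSSZ)
  →1  mul(add(Z, add(SSZ, SZ)), SSSZ)
  →2  mul(add(SSZ, SZ), SSSZ)
  →3  mul(S(add(SZ, SZ)), SSSZ)
  →4  add(SSSZ, mul(add(SZ, SZ), SSSZ))
  →5  S(add(SSZ, mul(add(SZ, SZ), SSSZ)))
  →6  S(S(add(SZ, mul(add(SZ, SZ), SSSZ))))
  →7  S(S(S(add(Z, mul(add(SZ, SZ), SSSZ)))))
  →8  S(S(S(mul(add(SZ, SZ), SSSZ))))
  →9  S(S(S(mul(S(add(Z, SZ)), SSSZ))))
  →10  S(S(S(add(SSSZ, mul(add(Z, SZ), SSSZ)))))
  →11  S(S(S(S(add(SSZ, mul(add(Z, SZ), SSSZ))))))
  →12  S(S(S(S(S(add(SZ, mul(add(Z, SZ), SSSZ)))))))
  →13  S(S(S(S(S(S(add(Z, mul(add(Z, SZ), SSSZ))))))))
  →14  S(S(S(S(S(S(mul(add(Z, SZ), SSSZ)))))))
  →15  S(S(S(S(S(S(mul(SZ, SSSZ)))))))
  →16  S(S(S(S(S(S(add(SSSZ, mul(Z, SSSZ))))))))
  →17  S(S(S(S(S(S(S(add(SSZ, mul(Z, SSSZ)))))))))
  →18  S(S(S(S(S(S(S(S(add(SZ, mul(Z, SSSZ))))))))))
  →19  S(S(S(S(S(S(S(S(S(add(Z, mul(Z, SSSZ)))))))))))
  →20  S(S(S(S(S(S(S(S(S(mul(Z, SSSZ))))))))))
  →21  S^9(Z)

Answer: YES — reaches normal form S^9(Z) in 21 ≤ 22 steps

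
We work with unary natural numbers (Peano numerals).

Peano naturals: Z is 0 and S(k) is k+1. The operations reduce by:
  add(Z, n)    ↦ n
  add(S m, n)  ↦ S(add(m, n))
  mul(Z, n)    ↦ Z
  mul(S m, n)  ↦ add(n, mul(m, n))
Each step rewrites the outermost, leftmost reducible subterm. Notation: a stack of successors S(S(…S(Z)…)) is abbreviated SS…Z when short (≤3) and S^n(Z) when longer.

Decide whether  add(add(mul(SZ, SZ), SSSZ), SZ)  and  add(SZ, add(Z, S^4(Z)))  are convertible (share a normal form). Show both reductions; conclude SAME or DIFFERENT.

Term A:
  start: add(add(mul(SZ, SZ), SSSZ), SZ)
  [1] add(add(add(SZ, mul(Z, SZ)), SSSZ), SZ)
  [2] add(add(S(add(Z, mul(Z, SZ))), SSSZ), SZ)
  [3] add(S(add(add(Z, mul(Z, SZ)), SSSZ)), SZ)
  [4] S(add(add(add(Z, mul(Z, SZ)), SSSZ), SZ))
  [5] S(add(add(mul(Z, SZ), SSSZ), SZ))
  [6] S(add(add(Z, SSSZ), SZ))
  [7] S(add(SSSZ, SZ))
  [8] S(S(add(SSZ, SZ)))
  [9] S(S(S(add(SZ, SZ))))
  [10] S(S(S(S(add(Z, SZ)))))
  [11] S^5(Z)

Term B:
  start: add(SZ, add(Z, S^4(Z)))
  [1] S(add(Z, add(Z, S^4(Z))))
  [2] S(add(Z, S^4(Z)))
  [3] S^5(Z)

Answer: SAME — A ⇓ S^5(Z), B ⇓ S^5(Z)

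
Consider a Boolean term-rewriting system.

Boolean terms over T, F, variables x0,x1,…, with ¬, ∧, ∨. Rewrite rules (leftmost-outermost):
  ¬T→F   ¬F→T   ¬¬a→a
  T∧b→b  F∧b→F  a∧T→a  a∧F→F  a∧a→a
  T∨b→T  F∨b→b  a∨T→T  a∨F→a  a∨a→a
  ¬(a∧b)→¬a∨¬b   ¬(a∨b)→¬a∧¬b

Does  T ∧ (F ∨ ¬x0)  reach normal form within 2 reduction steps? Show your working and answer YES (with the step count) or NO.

  start: T ∧ (F ∨ ¬x0)
  step 1: F ∨ ¬x0
  step 2: ¬x0

Answer: YES — reaches normal form ¬x0 in 2 ≤ 2 steps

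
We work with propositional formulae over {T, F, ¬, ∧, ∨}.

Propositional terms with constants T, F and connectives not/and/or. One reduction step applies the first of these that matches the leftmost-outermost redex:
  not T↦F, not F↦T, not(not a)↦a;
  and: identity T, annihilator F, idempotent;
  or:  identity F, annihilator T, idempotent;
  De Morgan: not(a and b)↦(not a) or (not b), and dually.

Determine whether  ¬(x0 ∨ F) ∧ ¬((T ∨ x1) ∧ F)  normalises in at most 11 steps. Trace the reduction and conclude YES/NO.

  start: ¬(x0 ∨ F) ∧ ¬((T ∨ x1) ∧ F)
  [1] (¬x0 ∧ ¬F) ∧ ¬((T ∨ x1) ∧ F)
  [2] (¬x0 ∧ T) ∧ ¬((T ∨ x1) ∧ F)
  [3] ¬x0 ∧ ¬((T ∨ x1) ∧ F)
  [4] ¬x0 ∧ (¬(T ∨ x1) ∨ ¬F)
  [5] ¬x0 ∧ ((¬T ∧ ¬x1) ∨ ¬F)
  [6] ¬x0 ∧ ((F ∧ ¬x1) ∨ ¬F)
  [7] ¬x0 ∧ (F ∨ ¬F)
  [8] ¬x0 ∧ ¬F
  [9] ¬x0 ∧ T
  [10] ¬x0

Answer: YES — reaches normal form ¬x0 in 10 ≤ 11 steps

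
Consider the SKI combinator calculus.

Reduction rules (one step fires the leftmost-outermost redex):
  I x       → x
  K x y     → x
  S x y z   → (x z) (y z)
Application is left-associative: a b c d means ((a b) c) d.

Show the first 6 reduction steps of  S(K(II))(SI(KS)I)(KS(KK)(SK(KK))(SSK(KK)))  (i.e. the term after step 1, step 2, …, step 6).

  start: S(K(II))(SI(KS)I)(KS(KK)(SK(KK))(SSK(KK)))
  [1] K(II)(KS(KK)(SK(KK))(SSK(KK)))(SI(KS)I(KS(KK)(SK(KK))(SSK(KK))))
  [2] II(SI(KS)I(KS(KK)(SK(KK))(SSK(KK))))
  [3] I(SI(KS)I(KS(KK)(SK(KK))(SSK(KK))))
  [4] SI(KS)I(KS(KK)(SK(KK))(SSK(KK)))
  [5] II(KSI)(KS(KK)(SK(KK))(SSK(KK)))
  [6] I(KSI)(KS(KK)(SK(KK))(SSK(KK)))

Answer: after 6 steps: I(KSI)(KS(KK)(SK(KK))(SSK(KK)))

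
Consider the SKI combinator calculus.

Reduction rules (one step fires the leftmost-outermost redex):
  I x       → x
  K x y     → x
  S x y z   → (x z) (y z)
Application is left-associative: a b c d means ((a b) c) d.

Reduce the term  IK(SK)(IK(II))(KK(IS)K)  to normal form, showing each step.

  start: IK(SK)(IK(II))(KK(IS)K)
  [1] K(SK)(IK(II))(KK(IS)K)
  [2] SK(KK(IS)K)
  [3] SK(KK)

Answer: normal form = SK(KK)  (in 3 steps)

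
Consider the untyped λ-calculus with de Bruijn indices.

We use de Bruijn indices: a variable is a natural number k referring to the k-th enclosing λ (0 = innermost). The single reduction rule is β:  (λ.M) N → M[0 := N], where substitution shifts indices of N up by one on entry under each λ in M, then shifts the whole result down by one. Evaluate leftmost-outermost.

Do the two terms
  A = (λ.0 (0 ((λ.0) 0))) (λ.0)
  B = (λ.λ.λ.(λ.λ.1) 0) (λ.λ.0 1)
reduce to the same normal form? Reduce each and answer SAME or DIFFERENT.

Term A:
  start: (λ.0 (0 ((λ.0) 0))) (λ.0)
  step 1: (λ.0) ((λ.0) ((λ.0) (λ.0)))
  step 2: (λ.0) ((λ.0) (λ.0))
  step 3: (λ.0) (λ.0)
  step 4: λ.0

Term B:
  start: (λ.λ.λ.(λ.λ.1) 0) (λ.λ.0 1)
  step 1: λ.λ.(λ.λ.1) 0
  step 2: λ.λ.λ.1

Answer: DIFFERENT — A ⇓ λ.0, B ⇓ λ.λ.λ.1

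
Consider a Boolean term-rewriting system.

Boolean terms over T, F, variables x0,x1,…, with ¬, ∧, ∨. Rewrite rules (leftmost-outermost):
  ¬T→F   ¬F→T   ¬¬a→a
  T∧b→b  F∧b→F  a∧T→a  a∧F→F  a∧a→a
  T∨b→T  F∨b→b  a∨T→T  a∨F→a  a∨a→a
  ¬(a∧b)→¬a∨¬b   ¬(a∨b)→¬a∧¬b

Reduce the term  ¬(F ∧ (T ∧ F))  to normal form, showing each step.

Answer: normal form = T  (in 3 steps)

Reduction:
  start: ¬(F ∧ (T ∧ F))
  [1] ¬F ∨ ¬(T ∧ F)
  [2] T ∨ ¬(T ∧ F)
  [3] T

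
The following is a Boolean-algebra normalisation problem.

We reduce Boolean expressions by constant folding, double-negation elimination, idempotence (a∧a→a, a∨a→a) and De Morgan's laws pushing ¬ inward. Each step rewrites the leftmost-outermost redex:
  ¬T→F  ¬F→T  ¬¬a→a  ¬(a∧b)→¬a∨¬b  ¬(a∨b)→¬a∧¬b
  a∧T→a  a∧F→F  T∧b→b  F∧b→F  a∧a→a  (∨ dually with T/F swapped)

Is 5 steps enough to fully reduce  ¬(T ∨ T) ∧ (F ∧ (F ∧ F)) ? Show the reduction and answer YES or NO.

Answer: YES — reaches normal form F in 4 ≤ 5 steps

Reduction:
  start: ¬(T ∨ T) ∧ (F ∧ (F ∧ F))
  [1] (¬T ∧ ¬T) ∧ (F ∧ (F ∧ F))
  [2] ¬T ∧ (F ∧ (F ∧ F))
  [3] F ∧ (F ∧ (F ∧ F))
  [4] F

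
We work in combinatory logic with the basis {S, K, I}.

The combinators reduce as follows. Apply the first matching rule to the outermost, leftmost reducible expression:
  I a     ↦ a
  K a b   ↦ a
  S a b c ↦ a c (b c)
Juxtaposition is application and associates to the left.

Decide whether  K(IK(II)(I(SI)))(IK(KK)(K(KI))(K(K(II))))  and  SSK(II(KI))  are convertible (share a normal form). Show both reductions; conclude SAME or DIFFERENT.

Answer: DIFFERENT — A ⇓ I, B ⇓ S(KI)(K(KI))

Derivation:
Term A:
  start: K(IK(II)(I(SI)))(IK(KK)(K(KI))(K(K(II))))
  →1  IK(II)(I(SI))
  →2  K(II)(I(SI))
  →3  II
  →4  I

Term B:
  start: SSK(II(KI))
  →1  S(II(KI))(K(II(KI)))
  →2  S(I(KI))(K(II(KI)))
  →3  S(KI)(K(II(KI)))
  →4  S(KI)(K(I(KI)))
  →5  S(KI)(K(KI))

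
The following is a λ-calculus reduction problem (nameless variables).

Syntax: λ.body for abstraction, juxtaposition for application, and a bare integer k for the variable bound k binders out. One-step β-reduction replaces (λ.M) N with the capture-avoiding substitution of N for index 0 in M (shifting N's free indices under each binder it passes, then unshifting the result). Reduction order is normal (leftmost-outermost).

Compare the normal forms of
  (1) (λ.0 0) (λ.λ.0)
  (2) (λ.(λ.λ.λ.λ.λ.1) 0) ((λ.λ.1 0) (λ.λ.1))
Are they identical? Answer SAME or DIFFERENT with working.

Term A:
  start: (λ.0 0) (λ.λ.0)
  [1] (λ.λ.0) (λ.λ.0)
  [2] λ.0

Term B:
  start: (λ.(λ.λ.λ.λ.λ.1) 0) ((λ.λ.1 0) (λ.λ.1))
  [1] (λ.λ.λ.λ.λ.1) ((λ.λ.1 0) (λ.λ.1))
  [2] λ.λ.λ.λ.1

Answer: DIFFERENT — A ⇓ λ.0, B ⇓ λ.λ.λ.λ.1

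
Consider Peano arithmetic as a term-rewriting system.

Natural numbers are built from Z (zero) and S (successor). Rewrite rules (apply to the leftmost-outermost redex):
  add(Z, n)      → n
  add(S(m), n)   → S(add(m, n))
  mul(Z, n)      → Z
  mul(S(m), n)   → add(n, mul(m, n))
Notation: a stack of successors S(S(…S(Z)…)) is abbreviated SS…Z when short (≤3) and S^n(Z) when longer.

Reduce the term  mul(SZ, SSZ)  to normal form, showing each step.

  start: mul(SZ, SSZ)
  step 1: add(SSZ, mul(Z, SSZ))
  step 2: S(add(SZ, mul(Z, SSZ)))
  step 3: S(S(add(Z, mul(Z, SSZ))))
  step 4: S(S(mul(Z, SSZ)))
  step 5: SSZ

Answer: normal form = SSZ  (in 5 steps)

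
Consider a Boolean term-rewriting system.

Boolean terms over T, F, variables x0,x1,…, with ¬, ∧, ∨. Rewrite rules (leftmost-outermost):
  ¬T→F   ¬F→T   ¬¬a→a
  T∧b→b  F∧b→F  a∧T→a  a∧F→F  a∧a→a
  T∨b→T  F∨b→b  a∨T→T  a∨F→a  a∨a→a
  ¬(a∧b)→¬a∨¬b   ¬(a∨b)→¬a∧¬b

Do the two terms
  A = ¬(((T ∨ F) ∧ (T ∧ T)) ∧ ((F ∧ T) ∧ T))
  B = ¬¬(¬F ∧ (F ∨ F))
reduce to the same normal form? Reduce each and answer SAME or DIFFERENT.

Answer: DIFFERENT — A ⇓ T, B ⇓ F

Working:
Term A:
  start: ¬(((T ∨ F) ∧ (T ∧ T)) ∧ ((F ∧ T) ∧ T))
  [1] ¬((T ∨ F) ∧ (T ∧ T)) ∨ ¬((F ∧ T) ∧ T)
  [2] (¬(T ∨ F) ∨ ¬(T ∧ T)) ∨ ¬((F ∧ T) ∧ T)
  [3] ((¬T ∧ ¬F) ∨ ¬(T ∧ T)) ∨ ¬((F ∧ T) ∧ T)
  [4] ((F ∧ ¬F) ∨ ¬(T ∧ T)) ∨ ¬((F ∧ T) ∧ T)
  [5] (F ∨ ¬(T ∧ T)) ∨ ¬((F ∧ T) ∧ T)
  [6] ¬(T ∧ T) ∨ ¬((F ∧ T) ∧ T)
  [7] (¬T ∨ ¬T) ∨ ¬((F ∧ T) ∧ T)
  [8] ¬T ∨ ¬((F ∧ T) ∧ T)
  [9] F ∨ ¬((F ∧ T) ∧ T)
  [10] ¬((F ∧ T) ∧ T)
  [11] ¬(F ∧ T) ∨ ¬T
  [12] (¬F ∨ ¬T) ∨ ¬T
  [13] (T ∨ ¬T) ∨ ¬T
  [14] T ∨ ¬T
  [15] T

Term B:
  start: ¬¬(¬F ∧ (F ∨ F))
  [1] ¬F ∧ (F ∨ F)
  [2] T ∧ (F ∨ F)
  [3] F ∨ F
  [4] F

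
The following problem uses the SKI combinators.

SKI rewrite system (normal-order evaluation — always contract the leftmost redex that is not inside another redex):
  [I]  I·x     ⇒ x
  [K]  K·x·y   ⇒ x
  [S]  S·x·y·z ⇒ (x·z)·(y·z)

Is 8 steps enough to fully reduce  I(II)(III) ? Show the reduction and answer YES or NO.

  start: I(II)(III)
  →1  II(III)
  →2  I(III)
  →3  III
  →4  II
  →5  I

Answer: YES — reaches normal form I in 5 ≤ 8 steps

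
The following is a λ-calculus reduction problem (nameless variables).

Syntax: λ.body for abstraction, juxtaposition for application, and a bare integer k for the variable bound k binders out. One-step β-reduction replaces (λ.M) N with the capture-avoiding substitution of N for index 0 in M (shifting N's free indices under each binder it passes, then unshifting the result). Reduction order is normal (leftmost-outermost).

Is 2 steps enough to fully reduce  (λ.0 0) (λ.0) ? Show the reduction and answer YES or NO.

  start: (λ.0 0) (λ.0)
  step 1: (λ.0) (λ.0)
  step 2: λ.0

Answer: YES — reaches normal form λ.0 in 2 ≤ 2 steps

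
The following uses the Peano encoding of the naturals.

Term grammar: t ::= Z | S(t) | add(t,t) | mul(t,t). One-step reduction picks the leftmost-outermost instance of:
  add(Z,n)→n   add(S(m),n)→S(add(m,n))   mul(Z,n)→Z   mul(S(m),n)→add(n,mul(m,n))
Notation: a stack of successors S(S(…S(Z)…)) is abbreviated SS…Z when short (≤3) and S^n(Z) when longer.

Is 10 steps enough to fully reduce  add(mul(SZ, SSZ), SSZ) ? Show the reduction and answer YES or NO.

Answer: YES — reaches normal form S^4(Z) in 8 ≤ 10 steps

Working:
  start: add(mul(SZ, SSZ), SSZ)
  [1] add(add(SSZ, mul(Z, SSZ)), SSZ)
  [2] add(S(add(SZ, mul(Z, SSZ))), SSZ)
  [3] S(add(add(SZ, mul(Z, SSZ)), SSZ))
  [4] S(add(S(add(Z, mul(Z, SSZ))), SSZ))
  [5] S(S(add(add(Z, mul(Z, SSZ)), SSZ)))
  [6] S(S(add(mul(Z, SSZ), SSZ)))
  [7] S(S(add(Z, SSZ)))
  [8] S^4(Z)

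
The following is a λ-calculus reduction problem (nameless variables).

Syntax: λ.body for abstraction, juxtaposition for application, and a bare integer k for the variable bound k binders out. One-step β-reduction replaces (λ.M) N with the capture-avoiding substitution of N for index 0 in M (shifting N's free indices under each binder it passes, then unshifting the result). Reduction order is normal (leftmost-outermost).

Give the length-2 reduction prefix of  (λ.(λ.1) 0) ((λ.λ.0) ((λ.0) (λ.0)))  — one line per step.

Answer: after 2 steps: (λ.λ.0) ((λ.0) (λ.0))

Derivation:
  start: (λ.(λ.1) 0) ((λ.λ.0) ((λ.0) (λ.0)))
  [1] (λ.(λ.λ.0) ((λ.0) (λ.0))) ((λ.λ.0) ((λ.0) (λ.0)))
  [2] (λ.λ.0) ((λ.0) (λ.0))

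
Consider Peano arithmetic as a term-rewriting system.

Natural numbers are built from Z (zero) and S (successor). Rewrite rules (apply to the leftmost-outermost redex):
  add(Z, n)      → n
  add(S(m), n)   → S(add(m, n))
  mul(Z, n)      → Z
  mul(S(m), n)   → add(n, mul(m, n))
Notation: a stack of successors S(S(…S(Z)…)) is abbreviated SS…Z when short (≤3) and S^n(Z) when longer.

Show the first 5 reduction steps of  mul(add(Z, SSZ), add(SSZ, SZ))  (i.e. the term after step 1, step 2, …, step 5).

  start: mul(add(Z, SSZ), add(SSZ, SZ))
  [1] mul(SSZ, add(SSZ, SZ))
  [2] add(add(SSZ, SZ), mul(SZ, add(SSZ, SZ)))
  [3] add(S(add(SZ, SZ)), mul(SZ, add(SSZ, SZ)))
  [4] S(add(add(SZ, SZ), mul(SZ, add(SSZ, SZ))))
  [5] S(add(S(add(Z, SZ)), mul(SZ, add(SSZ, SZ))))

Answer: after 5 steps: S(add(S(add(Z, SZ)), mul(SZ, add(SSZ, SZ))))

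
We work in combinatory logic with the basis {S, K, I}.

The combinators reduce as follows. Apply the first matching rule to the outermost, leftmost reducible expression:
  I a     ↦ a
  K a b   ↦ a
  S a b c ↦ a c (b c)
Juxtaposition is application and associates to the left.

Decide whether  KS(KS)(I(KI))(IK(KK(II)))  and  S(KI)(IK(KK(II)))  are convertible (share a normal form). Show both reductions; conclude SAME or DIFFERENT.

Term A:
  start: KS(KS)(I(KI))(IK(KK(II)))
  step 1: S(I(KI))(IK(KK(II)))
  step 2: S(KI)(IK(KK(II)))
  step 3: S(KI)(K(KK(II)))
  step 4: S(KI)(KK)

Term B:
  start: S(KI)(IK(KK(II)))
  step 1: S(KI)(K(KK(II)))
  step 2: S(KI)(KK)

Answer: SAME — A ⇓ S(KI)(KK), B ⇓ S(KI)(KK)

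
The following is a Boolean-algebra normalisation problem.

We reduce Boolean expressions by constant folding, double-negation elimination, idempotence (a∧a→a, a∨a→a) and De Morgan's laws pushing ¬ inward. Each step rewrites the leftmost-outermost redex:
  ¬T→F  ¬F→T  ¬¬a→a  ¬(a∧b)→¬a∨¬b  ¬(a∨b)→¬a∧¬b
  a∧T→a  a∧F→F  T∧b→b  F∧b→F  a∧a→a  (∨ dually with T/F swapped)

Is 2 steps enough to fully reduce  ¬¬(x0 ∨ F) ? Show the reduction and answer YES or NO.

  start: ¬¬(x0 ∨ F)
  step 1: x0 ∨ F
  step 2: x0

Answer: YES — reaches normal form x0 in 2 ≤ 2 steps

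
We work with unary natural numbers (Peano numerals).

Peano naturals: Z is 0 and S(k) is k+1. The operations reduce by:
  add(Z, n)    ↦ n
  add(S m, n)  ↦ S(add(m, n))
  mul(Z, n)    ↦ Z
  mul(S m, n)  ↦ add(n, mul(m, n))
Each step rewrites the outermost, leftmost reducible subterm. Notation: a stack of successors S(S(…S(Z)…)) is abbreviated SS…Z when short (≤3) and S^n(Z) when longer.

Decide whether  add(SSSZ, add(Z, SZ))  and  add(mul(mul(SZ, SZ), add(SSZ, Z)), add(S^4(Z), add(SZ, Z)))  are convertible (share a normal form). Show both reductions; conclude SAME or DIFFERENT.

Term A:
  start: add(SSSZ, add(Z, SZ))
  step 1: S(add(SSZ, add(Z, SZ)))
  step 2: S(S(add(SZ, add(Z, SZ))))
  step 3: S(S(S(add(Z, add(Z, SZ)))))
  step 4: S(S(S(add(Z, SZ))))
  step 5: S^4(Z)

Term B:
  start: add(mul(mul(SZ, SZ), add(SSZ, Z)), add(S^4(Z), add(SZ, Z)))
  step 1: add(mul(add(SZ, mul(Z, SZ)), add(SSZ, Z)), add(S^4(Z), add(SZ, Z)))
  step 2: add(mul(S(add(Z, mul(Z, SZ))), add(SSZ, Z)), add(S^4(Z), add(SZ, Z)))
  step 3: add(add(add(SSZ, Z), mul(add(Z, mul(Z, SZ)), add(SSZ, Z))), add(S^4(Z), add(SZ, Z)))
  step 4: add(add(S(add(SZ, Z)), mul(add(Z, mul(Z, SZ)), add(SSZ, Z))), add(S^4(Z), add(SZ, Z)))
  step 5: add(S(add(add(SZ, Z), mul(add(Z, mul(Z, SZ)), add(SSZ, Z)))), add(S^4(Z), add(SZ, Z)))
  step 6: S(add(add(add(SZ, Z), mul(add(Z, mul(Z, SZ)), add(SSZ, Z))), add(S^4(Z), add(SZ, Z))))
  step 7: S(add(add(S(add(Z, Z)), mul(add(Z, mul(Z, SZ)), add(SSZ, Z))), add(S^4(Z), add(SZ, Z))))
  step 8: S(add(S(add(add(Z, Z), mul(add(Z, mul(Z, SZ)), add(SSZ, Z)))), add(S^4(Z), add(SZ, Z))))
  step 9: S(S(add(add(add(Z, Z), mul(add(Z, mul(Z, SZ)), add(SSZ, Z))), add(S^4(Z), add(SZ, Z)))))
  step 10: S(S(add(add(Z, mul(add(Z, mul(Z, SZ)), add(SSZ, Z))), add(S^4(Z), add(SZ, Z)))))
  step 11: S(S(add(mul(add(Z, mul(Z, SZ)), add(SSZ, Z)), add(S^4(Z), add(SZ, Z)))))
  step 12: S(S(add(mul(mul(Z, SZ), add(SSZ, Z)), add(S^4(Z), add(SZ, Z)))))
  step 13: S(S(add(mul(Z, add(SSZ, Z)), add(S^4(Z), add(SZ, Z)))))
  step 14: S(S(add(Z, add(S^4(Z), add(SZ, Z)))))
  step 15: S(S(add(S^4(Z), add(SZ, Z))))
  step 16: S(S(S(add(SSSZ, add(SZ, Z)))))
  step 17: S(S(S(S(add(SSZ, add(SZ, Z))))))
  step 18: S(S(S(S(S(add(SZ, add(SZ, Z)))))))
  step 19: S(S(S(S(S(S(add(Z, add(SZ, Z))))))))
  step 20: S(S(S(S(S(S(add(SZ, Z)))))))
  step 21: S(S(S(S(S(S(S(add(Z, Z))))))))
  step 22: S^7(Z)

Answer: DIFFERENT — A ⇓ S^4(Z), B ⇓ S^7(Z)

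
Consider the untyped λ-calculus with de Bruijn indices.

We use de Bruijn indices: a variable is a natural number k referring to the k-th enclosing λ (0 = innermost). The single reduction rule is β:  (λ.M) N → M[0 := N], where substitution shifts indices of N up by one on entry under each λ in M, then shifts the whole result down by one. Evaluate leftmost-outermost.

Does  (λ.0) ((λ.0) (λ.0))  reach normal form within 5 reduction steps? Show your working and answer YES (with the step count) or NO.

  start: (λ.0) ((λ.0) (λ.0))
  step 1: (λ.0) (λ.0)
  step 2: λ.0

Answer: YES — reaches normal form λ.0 in 2 ≤ 5 steps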